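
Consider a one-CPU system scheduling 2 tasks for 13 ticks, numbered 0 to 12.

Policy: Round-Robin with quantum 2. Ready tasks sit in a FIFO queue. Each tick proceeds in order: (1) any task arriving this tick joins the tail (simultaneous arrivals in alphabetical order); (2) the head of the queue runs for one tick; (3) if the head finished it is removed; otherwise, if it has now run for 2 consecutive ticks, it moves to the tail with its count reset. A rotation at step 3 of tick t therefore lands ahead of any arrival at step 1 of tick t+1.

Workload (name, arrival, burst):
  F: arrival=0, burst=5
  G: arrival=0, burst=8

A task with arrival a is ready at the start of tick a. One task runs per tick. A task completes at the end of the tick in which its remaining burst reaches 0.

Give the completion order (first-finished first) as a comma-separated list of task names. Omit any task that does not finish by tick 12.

t=0: queue=[F,G] q_used=0 → run F
t=1: queue=[F,G] q_used=1 → run F
t=2: queue=[G,F] q_used=0 → run G
t=3: queue=[G,F] q_used=1 → run G
t=4: queue=[F,G] q_used=0 → run F
t=5: queue=[F,G] q_used=1 → run F
t=6: queue=[G,F] q_used=0 → run G
t=7: queue=[G,F] q_used=1 → run G
t=8: queue=[F,G] q_used=0 → run F
t=9: queue=[G] q_used=0 → run G
t=10: queue=[G] q_used=1 → run G
t=11: queue=[G] q_used=0 → run G
t=12: queue=[G] q_used=1 → run G

completion order = F, G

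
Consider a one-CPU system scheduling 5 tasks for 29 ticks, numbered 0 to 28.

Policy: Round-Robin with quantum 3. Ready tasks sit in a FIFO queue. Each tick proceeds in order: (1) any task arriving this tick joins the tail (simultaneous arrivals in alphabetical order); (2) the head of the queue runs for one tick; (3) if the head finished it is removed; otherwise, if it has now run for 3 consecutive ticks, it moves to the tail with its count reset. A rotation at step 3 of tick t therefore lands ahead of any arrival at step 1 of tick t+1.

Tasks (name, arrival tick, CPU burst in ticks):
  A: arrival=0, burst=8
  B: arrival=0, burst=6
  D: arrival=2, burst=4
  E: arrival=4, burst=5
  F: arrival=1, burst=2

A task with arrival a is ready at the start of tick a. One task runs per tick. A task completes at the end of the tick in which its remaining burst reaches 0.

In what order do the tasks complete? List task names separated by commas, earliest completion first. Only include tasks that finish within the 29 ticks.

t=0: queue=[A,B] q_used=0 → run A
t=1: queue=[A,B,F] q_used=1 → run A
t=2: queue=[A,B,F,D] q_used=2 → run A
t=3: queue=[B,F,D,A] q_used=0 → run B
t=4: queue=[B,F,D,A,E] q_used=1 → run B
t=5: queue=[B,F,D,A,E] q_used=2 → run B
t=6: queue=[F,D,A,E,B] q_used=0 → run F
t=7: queue=[F,D,A,E,B] q_used=1 → run F
t=8: queue=[D,A,E,B] q_used=0 → run D
t=9: queue=[D,A,E,B] q_used=1 → run D
t=10: queue=[D,A,E,B] q_used=2 → run D
t=11: queue=[A,E,B,D] q_used=0 → run A
t=12: queue=[A,E,B,D] q_used=1 → run A
t=13: queue=[A,E,B,D] q_used=2 → run A
t=14: queue=[E,B,D,A] q_used=0 → run E
t=15: queue=[E,B,D,A] q_used=1 → run E
t=16: queue=[E,B,D,A] q_used=2 → run E
t=17: queue=[B,D,A,E] q_used=0 → run B
t=18: queue=[B,D,A,E] q_used=1 → run B
t=19: queue=[B,D,A,E] q_used=2 → run B
t=20: queue=[D,A,E] q_used=0 → run D
t=21: queue=[A,E] q_used=0 → run A
t=22: queue=[A,E] q_used=1 → run A
t=23: queue=[E] q_used=0 → run E
t=24: queue=[E] q_used=1 → run E
t=25: (idle)
t=26: (idle)
t=27: (idle)
t=28: (idle)

completion order = F, B, D, A, E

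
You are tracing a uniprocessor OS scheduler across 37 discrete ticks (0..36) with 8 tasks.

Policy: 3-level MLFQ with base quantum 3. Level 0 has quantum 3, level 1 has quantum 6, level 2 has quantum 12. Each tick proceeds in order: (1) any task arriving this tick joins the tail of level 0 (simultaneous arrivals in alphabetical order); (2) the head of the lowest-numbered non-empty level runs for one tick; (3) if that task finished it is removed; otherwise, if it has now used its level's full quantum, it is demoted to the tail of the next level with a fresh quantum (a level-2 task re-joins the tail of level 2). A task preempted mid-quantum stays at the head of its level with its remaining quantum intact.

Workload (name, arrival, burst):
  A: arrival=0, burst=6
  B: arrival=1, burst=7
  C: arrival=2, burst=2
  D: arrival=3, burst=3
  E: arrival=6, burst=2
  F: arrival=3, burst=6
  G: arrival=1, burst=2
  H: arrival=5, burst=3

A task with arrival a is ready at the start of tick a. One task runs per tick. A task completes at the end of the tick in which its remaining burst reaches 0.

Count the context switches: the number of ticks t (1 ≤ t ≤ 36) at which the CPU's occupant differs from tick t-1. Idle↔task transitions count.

context switches = 11

t=0: L0/L1/L2 = A/-/- → run A
t=1: L0/L1/L2 = ABG/-/- → run A
t=2: L0/L1/L2 = ABGC/-/- → run A
t=3: L0/L1/L2 = BGCDF/A/- → run B
t=4: L0/L1/L2 = BGCDF/A/- → run B
t=5: L0/L1/L2 = BGCDFH/A/- → run B
t=6: L0/L1/L2 = GCDFHE/AB/- → run G
t=7: L0/L1/L2 = GCDFHE/AB/- → run G
t=8: L0/L1/L2 = CDFHE/AB/- → run C
t=9: L0/L1/L2 = CDFHE/AB/- → run C
t=10: L0/L1/L2 = DFHE/AB/- → run D
t=11: L0/L1/L2 = DFHE/AB/- → run D
t=12: L0/L1/L2 = DFHE/AB/- → run D
t=13: L0/L1/L2 = FHE/AB/- → run F
t=14: L0/L1/L2 = FHE/AB/- → run F
t=15: L0/L1/L2 = FHE/AB/- → run F
t=16: L0/L1/L2 = HE/ABF/- → run H
t=17: L0/L1/L2 = HE/ABF/- → run H
t=18: L0/L1/L2 = HE/ABF/- → run H
t=19: L0/L1/L2 = E/ABF/- → run E
t=20: L0/L1/L2 = E/ABF/- → run E
t=21: L0/L1/L2 = -/ABF/- → run A
t=22: L0/L1/L2 = -/ABF/- → run A
t=23: L0/L1/L2 = -/ABF/- → run A
t=24: L0/L1/L2 = -/BF/- → run B
t=25: L0/L1/L2 = -/BF/- → run B
t=26: L0/L1/L2 = -/BF/- → run B
t=27: L0/L1/L2 = -/BF/- → run B
t=28: L0/L1/L2 = -/F/- → run F
t=29: L0/L1/L2 = -/F/- → run F
t=30: L0/L1/L2 = -/F/- → run F
t=31: (idle)
t=32: (idle)
t=33: (idle)
t=34: (idle)
t=35: (idle)
t=36: (idle)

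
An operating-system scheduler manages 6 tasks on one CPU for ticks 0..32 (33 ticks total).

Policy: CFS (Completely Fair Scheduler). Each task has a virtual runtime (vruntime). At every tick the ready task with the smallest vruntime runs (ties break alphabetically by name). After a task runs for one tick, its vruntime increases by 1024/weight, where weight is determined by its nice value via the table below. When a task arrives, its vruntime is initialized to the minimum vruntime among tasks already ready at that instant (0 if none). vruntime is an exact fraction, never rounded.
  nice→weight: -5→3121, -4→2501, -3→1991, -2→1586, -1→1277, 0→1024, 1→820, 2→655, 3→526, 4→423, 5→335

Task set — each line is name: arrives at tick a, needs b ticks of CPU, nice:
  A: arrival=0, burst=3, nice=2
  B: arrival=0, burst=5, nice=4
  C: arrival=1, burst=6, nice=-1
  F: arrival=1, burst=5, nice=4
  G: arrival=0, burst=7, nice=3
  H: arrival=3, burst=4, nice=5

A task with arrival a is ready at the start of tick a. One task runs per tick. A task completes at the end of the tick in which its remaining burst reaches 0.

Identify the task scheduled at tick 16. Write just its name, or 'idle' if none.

running at tick 16 = G

t=0: vr[A=0 B=0 G=0] → run A
t=1: vr[A=1024/655 B=0 C=0 F=0 G=0] → run B
t=2: vr[A=1024/655 B=1024/423 C=0 F=0 G=0] → run C
t=3: vr[A=1024/655 B=1024/423 C=1024/1277 F=0 G=0 H=0] → run F
t=4: vr[A=1024/655 B=1024/423 C=1024/1277 F=1024/423 G=0 H=0] → run G
t=5: vr[A=1024/655 B=1024/423 C=1024/1277 F=1024/423 G=512/263 H=0] → run H
t=6: vr[A=1024/655 B=1024/423 C=1024/1277 F=1024/423 G=512/263 H=1024/335] → run C
t=7: vr[A=1024/655 B=1024/423 C=2048/1277 F=1024/423 G=512/263 H=1024/335] → run A
t=8: vr[A=2048/655 B=1024/423 C=2048/1277 F=1024/423 G=512/263 H=1024/335] → run C
t=9: vr[A=2048/655 B=1024/423 C=3072/1277 F=1024/423 G=512/263 H=1024/335] → run G
t=10: vr[A=2048/655 B=1024/423 C=3072/1277 F=1024/423 G=1024/263 H=1024/335] → run C
t=11: vr[A=2048/655 B=1024/423 C=4096/1277 F=1024/423 G=1024/263 H=1024/335] → run B
t=12: vr[A=2048/655 B=2048/423 C=4096/1277 F=1024/423 G=1024/263 H=1024/335] → run F
t=13: vr[A=2048/655 B=2048/423 C=4096/1277 F=2048/423 G=1024/263 H=1024/335] → run H
t=14: vr[A=2048/655 B=2048/423 C=4096/1277 F=2048/423 G=1024/263 H=2048/335] → run A
t=15: vr[B=2048/423 C=4096/1277 F=2048/423 G=1024/263 H=2048/335] → run C
t=16: vr[B=2048/423 C=5120/1277 F=2048/423 G=1024/263 H=2048/335] → run G
t=17: vr[B=2048/423 C=5120/1277 F=2048/423 G=1536/263 H=2048/335] → run C
t=18: vr[B=2048/423 F=2048/423 G=1536/263 H=2048/335] → run B
t=19: vr[B=1024/141 F=2048/423 G=1536/263 H=2048/335] → run F
t=20: vr[B=1024/141 F=1024/141 G=1536/263 H=2048/335] → run G
t=21: vr[B=1024/141 F=1024/141 G=2048/263 H=2048/335] → run H
t=22: vr[B=1024/141 F=1024/141 G=2048/263 H=3072/335] → run B
t=23: vr[B=4096/423 F=1024/141 G=2048/263 H=3072/335] → run F
t=24: vr[B=4096/423 F=4096/423 G=2048/263 H=3072/335] → run G
t=25: vr[B=4096/423 F=4096/423 G=2560/263 H=3072/335] → run H
t=26: vr[B=4096/423 F=4096/423 G=2560/263] → run B
t=27: vr[F=4096/423 G=2560/263] → run F
t=28: vr[G=2560/263] → run G
t=29: vr[G=3072/263] → run G
t=30: (idle)
t=31: (idle)
t=32: (idle)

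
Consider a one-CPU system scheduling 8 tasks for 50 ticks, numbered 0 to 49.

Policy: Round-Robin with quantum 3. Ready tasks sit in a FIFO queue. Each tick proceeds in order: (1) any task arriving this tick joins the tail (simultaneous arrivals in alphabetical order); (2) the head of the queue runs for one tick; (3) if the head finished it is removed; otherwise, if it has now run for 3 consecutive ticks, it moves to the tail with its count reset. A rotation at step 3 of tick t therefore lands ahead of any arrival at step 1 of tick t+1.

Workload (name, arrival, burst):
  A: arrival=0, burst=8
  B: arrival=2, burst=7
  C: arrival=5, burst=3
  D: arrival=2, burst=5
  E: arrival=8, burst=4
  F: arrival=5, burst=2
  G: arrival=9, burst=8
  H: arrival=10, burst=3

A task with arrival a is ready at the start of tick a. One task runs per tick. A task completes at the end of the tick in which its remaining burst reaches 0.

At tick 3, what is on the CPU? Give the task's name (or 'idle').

running at tick 3 = B

t=0: queue=[A] q_used=0 → run A
t=1: queue=[A] q_used=1 → run A
t=2: queue=[A,B,D] q_used=2 → run A
t=3: queue=[B,D,A] q_used=0 → run B
t=4: queue=[B,D,A] q_used=1 → run B
t=5: queue=[B,D,A,C,F] q_used=2 → run B
t=6: queue=[D,A,C,F,B] q_used=0 → run D
t=7: queue=[D,A,C,F,B] q_used=1 → run D
t=8: queue=[D,A,C,F,B,E] q_used=2 → run D
t=9: queue=[A,C,F,B,E,D,G] q_used=0 → run A
t=10: queue=[A,C,F,B,E,D,G,H] q_used=1 → run A
t=11: queue=[A,C,F,B,E,D,G,H] q_used=2 → run A
t=12: queue=[C,F,B,E,D,G,H,A] q_used=0 → run C
t=13: queue=[C,F,B,E,D,G,H,A] q_used=1 → run C
t=14: queue=[C,F,B,E,D,G,H,A] q_used=2 → run C
t=15: queue=[F,B,E,D,G,H,A] q_used=0 → run F
t=16: queue=[F,B,E,D,G,H,A] q_used=1 → run F
t=17: queue=[B,E,D,G,H,A] q_used=0 → run B
t=18: queue=[B,E,D,G,H,A] q_used=1 → run B
t=19: queue=[B,E,D,G,H,A] q_used=2 → run B
t=20: queue=[E,D,G,H,A,B] q_used=0 → run E
t=21: queue=[E,D,G,H,A,B] q_used=1 → run E
t=22: queue=[E,D,G,H,A,B] q_used=2 → run E
t=23: queue=[D,G,H,A,B,E] q_used=0 → run D
t=24: queue=[D,G,H,A,B,E] q_used=1 → run D
t=25: queue=[G,H,A,B,E] q_used=0 → run G
t=26: queue=[G,H,A,B,E] q_used=1 → run G
t=27: queue=[G,H,A,B,E] q_used=2 → run G
t=28: queue=[H,A,B,E,G] q_used=0 → run H
t=29: queue=[H,A,B,E,G] q_used=1 → run H
t=30: queue=[H,A,B,E,G] q_used=2 → run H
t=31: queue=[A,B,E,G] q_used=0 → run A
t=32: queue=[A,B,E,G] q_used=1 → run A
t=33: queue=[B,E,G] q_used=0 → run B
t=34: queue=[E,G] q_used=0 → run E
t=35: queue=[G] q_used=0 → run G
t=36: queue=[G] q_used=1 → run G
t=37: queue=[G] q_used=2 → run G
t=38: queue=[G] q_used=0 → run G
t=39: queue=[G] q_used=1 → run G
t=40: (idle)
t=41: (idle)
t=42: (idle)
t=43: (idle)
t=44: (idle)
t=45: (idle)
t=46: (idle)
t=47: (idle)
t=48: (idle)
t=49: (idle)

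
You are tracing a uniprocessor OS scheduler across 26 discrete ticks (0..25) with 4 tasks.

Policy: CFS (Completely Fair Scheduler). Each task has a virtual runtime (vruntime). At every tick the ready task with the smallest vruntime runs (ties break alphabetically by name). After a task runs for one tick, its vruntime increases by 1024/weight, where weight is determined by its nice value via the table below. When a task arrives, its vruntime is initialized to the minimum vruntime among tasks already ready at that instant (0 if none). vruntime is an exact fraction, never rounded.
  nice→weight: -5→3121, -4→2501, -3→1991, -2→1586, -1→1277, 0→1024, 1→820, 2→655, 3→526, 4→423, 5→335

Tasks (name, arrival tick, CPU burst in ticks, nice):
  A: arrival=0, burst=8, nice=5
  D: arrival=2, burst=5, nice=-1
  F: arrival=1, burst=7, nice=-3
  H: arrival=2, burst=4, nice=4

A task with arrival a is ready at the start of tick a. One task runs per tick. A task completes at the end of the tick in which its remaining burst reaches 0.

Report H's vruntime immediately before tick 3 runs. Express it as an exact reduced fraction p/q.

vruntime(H, start of tick 3) = 1024/335

t=0: vr[A=0] → run A
t=1: vr[A=1024/335 F=1024/335] → run A
t=2: vr[A=2048/335 D=1024/335 F=1024/335 H=1024/335] → run D
t=3: vr[A=2048/335 D=1650688/427795 F=1024/335 H=1024/335] → run F
t=4: vr[A=2048/335 D=1650688/427795 F=2381824/666985 H=1024/335] → run H
t=5: vr[A=2048/335 D=1650688/427795 F=2381824/666985 H=776192/141705] → run F
t=6: vr[A=2048/335 D=1650688/427795 F=2724864/666985 H=776192/141705] → run D
t=7: vr[A=2048/335 D=1993728/427795 F=2724864/666985 H=776192/141705] → run F
t=8: vr[A=2048/335 D=1993728/427795 F=3067904/666985 H=776192/141705] → run F
t=9: vr[A=2048/335 D=1993728/427795 F=3410944/666985 H=776192/141705] → run D
t=10: vr[A=2048/335 D=2336768/427795 F=3410944/666985 H=776192/141705] → run F
t=11: vr[A=2048/335 D=2336768/427795 F=3753984/666985 H=776192/141705] → run D
t=12: vr[A=2048/335 D=2679808/427795 F=3753984/666985 H=776192/141705] → run H
t=13: vr[A=2048/335 D=2679808/427795 F=3753984/666985 H=1119232/141705] → run F
t=14: vr[A=2048/335 D=2679808/427795 F=4097024/666985 H=1119232/141705] → run A
t=15: vr[A=3072/335 D=2679808/427795 F=4097024/666985 H=1119232/141705] → run F
t=16: vr[A=3072/335 D=2679808/427795 H=1119232/141705] → run D
t=17: vr[A=3072/335 H=1119232/141705] → run H
t=18: vr[A=3072/335 H=487424/47235] → run A
t=19: vr[A=4096/335 H=487424/47235] → run H
t=20: vr[A=4096/335] → run A
t=21: vr[A=1024/67] → run A
t=22: vr[A=6144/335] → run A
t=23: vr[A=7168/335] → run A
t=24: (idle)
t=25: (idle)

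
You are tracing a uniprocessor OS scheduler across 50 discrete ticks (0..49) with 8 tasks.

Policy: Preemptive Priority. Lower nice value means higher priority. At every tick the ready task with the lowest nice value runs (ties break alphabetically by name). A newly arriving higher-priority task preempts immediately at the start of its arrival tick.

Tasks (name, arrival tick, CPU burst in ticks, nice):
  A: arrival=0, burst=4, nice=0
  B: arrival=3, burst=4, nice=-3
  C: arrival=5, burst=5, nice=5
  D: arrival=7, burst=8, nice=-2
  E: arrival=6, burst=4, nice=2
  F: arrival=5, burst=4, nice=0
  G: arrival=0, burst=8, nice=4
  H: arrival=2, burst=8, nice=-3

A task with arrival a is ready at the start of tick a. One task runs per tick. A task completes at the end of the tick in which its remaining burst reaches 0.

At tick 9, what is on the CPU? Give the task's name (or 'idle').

t=0: ready={A,G} → run A
t=1: ready={A,G} → run A
t=2: ready={A,G,H} → run H
t=3: ready={A,B,G,H} → run B
t=4: ready={A,B,G,H} → run B
t=5: ready={A,B,C,F,G,H} → run B
t=6: ready={A,B,C,E,F,G,H} → run B
t=7: ready={A,C,D,E,F,G,H} → run H
t=8: ready={A,C,D,E,F,G,H} → run H
t=9: ready={A,C,D,E,F,G,H} → run H
t=10: ready={A,C,D,E,F,G,H} → run H
t=11: ready={A,C,D,E,F,G,H} → run H
t=12: ready={A,C,D,E,F,G,H} → run H
t=13: ready={A,C,D,E,F,G,H} → run H
t=14: ready={A,C,D,E,F,G} → run D
t=15: ready={A,C,D,E,F,G} → run D
t=16: ready={A,C,D,E,F,G} → run D
t=17: ready={A,C,D,E,F,G} → run D
t=18: ready={A,C,D,E,F,G} → run D
t=19: ready={A,C,D,E,F,G} → run D
t=20: ready={A,C,D,E,F,G} → run D
t=21: ready={A,C,D,E,F,G} → run D
t=22: ready={A,C,E,F,G} → run A
t=23: ready={A,C,E,F,G} → run A
t=24: ready={C,E,F,G} → run F
t=25: ready={C,E,F,G} → run F
t=26: ready={C,E,F,G} → run F
t=27: ready={C,E,F,G} → run F
t=28: ready={C,E,G} → run E
t=29: ready={C,E,G} → run E
t=30: ready={C,E,G} → run E
t=31: ready={C,E,G} → run E
t=32: ready={C,G} → run G
t=33: ready={C,G} → run G
t=34: ready={C,G} → run G
t=35: ready={C,G} → run G
t=36: ready={C,G} → run G
t=37: ready={C,G} → run G
t=38: ready={C,G} → run G
t=39: ready={C,G} → run G
t=40: ready={C} → run C
t=41: ready={C} → run C
t=42: ready={C} → run C
t=43: ready={C} → run C
t=44: ready={C} → run C
t=45: (idle)
t=46: (idle)
t=47: (idle)
t=48: (idle)
t=49: (idle)

running at tick 9 = H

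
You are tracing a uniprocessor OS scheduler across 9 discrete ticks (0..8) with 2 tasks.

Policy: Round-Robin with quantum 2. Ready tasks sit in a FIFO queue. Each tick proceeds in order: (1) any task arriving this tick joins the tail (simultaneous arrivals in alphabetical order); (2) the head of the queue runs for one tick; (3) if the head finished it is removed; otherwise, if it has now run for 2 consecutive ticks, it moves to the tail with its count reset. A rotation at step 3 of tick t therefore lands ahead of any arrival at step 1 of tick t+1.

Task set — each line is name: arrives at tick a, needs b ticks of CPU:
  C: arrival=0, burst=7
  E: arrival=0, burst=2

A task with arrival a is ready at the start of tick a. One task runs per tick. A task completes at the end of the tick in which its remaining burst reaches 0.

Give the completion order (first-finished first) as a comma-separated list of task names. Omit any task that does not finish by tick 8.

completion order = E, C

t=0: queue=[C,E] q_used=0 → run C
t=1: queue=[C,E] q_used=1 → run C
t=2: queue=[E,C] q_used=0 → run E
t=3: queue=[E,C] q_used=1 → run E
t=4: queue=[C] q_used=0 → run C
t=5: queue=[C] q_used=1 → run C
t=6: queue=[C] q_used=0 → run C
t=7: queue=[C] q_used=1 → run C
t=8: queue=[C] q_used=0 → run C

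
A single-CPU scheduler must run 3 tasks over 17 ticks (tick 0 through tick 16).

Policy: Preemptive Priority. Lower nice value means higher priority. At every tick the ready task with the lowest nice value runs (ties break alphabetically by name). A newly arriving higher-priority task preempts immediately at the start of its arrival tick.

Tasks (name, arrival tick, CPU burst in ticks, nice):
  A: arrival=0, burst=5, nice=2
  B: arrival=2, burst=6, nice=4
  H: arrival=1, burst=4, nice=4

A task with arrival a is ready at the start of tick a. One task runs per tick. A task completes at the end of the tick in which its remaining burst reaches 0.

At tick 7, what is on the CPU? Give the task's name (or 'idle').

t=0: ready={A} → run A
t=1: ready={A,H} → run A
t=2: ready={A,B,H} → run A
t=3: ready={A,B,H} → run A
t=4: ready={A,B,H} → run A
t=5: ready={B,H} → run B
t=6: ready={B,H} → run B
t=7: ready={B,H} → run B
t=8: ready={B,H} → run B
t=9: ready={B,H} → run B
t=10: ready={B,H} → run B
t=11: ready={H} → run H
t=12: ready={H} → run H
t=13: ready={H} → run H
t=14: ready={H} → run H
t=15: (idle)
t=16: (idle)

running at tick 7 = B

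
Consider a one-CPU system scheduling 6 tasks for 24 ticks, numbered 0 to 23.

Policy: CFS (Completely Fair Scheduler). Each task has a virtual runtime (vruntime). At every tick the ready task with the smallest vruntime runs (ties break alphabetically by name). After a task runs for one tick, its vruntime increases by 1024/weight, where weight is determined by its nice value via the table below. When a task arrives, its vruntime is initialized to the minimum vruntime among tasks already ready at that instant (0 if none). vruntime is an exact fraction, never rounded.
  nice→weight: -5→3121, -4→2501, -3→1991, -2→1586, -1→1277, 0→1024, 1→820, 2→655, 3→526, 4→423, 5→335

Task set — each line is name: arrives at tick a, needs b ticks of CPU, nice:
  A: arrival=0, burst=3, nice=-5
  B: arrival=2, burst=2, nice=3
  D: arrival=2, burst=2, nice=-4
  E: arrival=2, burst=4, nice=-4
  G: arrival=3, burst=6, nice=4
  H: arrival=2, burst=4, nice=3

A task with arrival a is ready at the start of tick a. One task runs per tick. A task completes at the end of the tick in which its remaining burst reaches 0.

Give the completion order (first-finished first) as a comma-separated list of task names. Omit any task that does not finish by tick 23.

completion order = A, D, E, B, H, G

t=0: vr[A=0] → run A
t=1: vr[A=1024/3121] → run A
t=2: vr[A=2048/3121 B=2048/3121 D=2048/3121 E=2048/3121 H=2048/3121] → run A
t=3: vr[B=2048/3121 D=2048/3121 E=2048/3121 G=2048/3121 H=2048/3121] → run B
t=4: vr[B=2136576/820823 D=2048/3121 E=2048/3121 G=2048/3121 H=2048/3121] → run D
t=5: vr[B=2136576/820823 D=8317952/7805621 E=2048/3121 G=2048/3121 H=2048/3121] → run E
t=6: vr[B=2136576/820823 D=8317952/7805621 E=8317952/7805621 G=2048/3121 H=2048/3121] → run G
t=7: vr[B=2136576/820823 D=8317952/7805621 E=8317952/7805621 G=4062208/1320183 H=2048/3121] → run H
t=8: vr[B=2136576/820823 D=8317952/7805621 E=8317952/7805621 G=4062208/1320183 H=2136576/820823] → run D
t=9: vr[B=2136576/820823 E=8317952/7805621 G=4062208/1320183 H=2136576/820823] → run E
t=10: vr[B=2136576/820823 E=11513856/7805621 G=4062208/1320183 H=2136576/820823] → run E
t=11: vr[B=2136576/820823 E=14709760/7805621 G=4062208/1320183 H=2136576/820823] → run E
t=12: vr[B=2136576/820823 G=4062208/1320183 H=2136576/820823] → run B
t=13: vr[G=4062208/1320183 H=2136576/820823] → run H
t=14: vr[G=4062208/1320183 H=3734528/820823] → run G
t=15: vr[G=7258112/1320183 H=3734528/820823] → run H
t=16: vr[G=7258112/1320183 H=5332480/820823] → run G
t=17: vr[G=3484672/440061 H=5332480/820823] → run H
t=18: vr[G=3484672/440061] → run G
t=19: vr[G=13649920/1320183] → run G
t=20: vr[G=16845824/1320183] → run G
t=21: (idle)
t=22: (idle)
t=23: (idle)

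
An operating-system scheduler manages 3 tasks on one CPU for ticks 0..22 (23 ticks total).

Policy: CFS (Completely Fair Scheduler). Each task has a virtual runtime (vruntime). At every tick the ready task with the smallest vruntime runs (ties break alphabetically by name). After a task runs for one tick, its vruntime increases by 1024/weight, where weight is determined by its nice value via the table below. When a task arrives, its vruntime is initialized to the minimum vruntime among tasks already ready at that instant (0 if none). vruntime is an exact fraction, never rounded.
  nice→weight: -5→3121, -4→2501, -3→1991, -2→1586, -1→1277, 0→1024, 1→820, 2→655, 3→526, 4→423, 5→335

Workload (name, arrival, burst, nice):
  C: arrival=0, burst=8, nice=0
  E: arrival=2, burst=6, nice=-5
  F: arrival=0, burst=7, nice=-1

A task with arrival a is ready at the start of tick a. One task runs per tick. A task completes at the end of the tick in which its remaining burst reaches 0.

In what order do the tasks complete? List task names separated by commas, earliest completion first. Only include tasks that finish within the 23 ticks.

t=0: vr[C=0 F=0] → run C
t=1: vr[C=1 F=0] → run F
t=2: vr[C=1 E=1024/1277 F=1024/1277] → run E
t=3: vr[C=1 E=4503552/3985517 F=1024/1277] → run F
t=4: vr[C=1 E=4503552/3985517 F=2048/1277] → run C
t=5: vr[C=2 E=4503552/3985517 F=2048/1277] → run E
t=6: vr[C=2 E=5811200/3985517 F=2048/1277] → run E
t=7: vr[C=2 E=7118848/3985517 F=2048/1277] → run F
t=8: vr[C=2 E=7118848/3985517 F=3072/1277] → run E
t=9: vr[C=2 E=8426496/3985517 F=3072/1277] → run C
t=10: vr[C=3 E=8426496/3985517 F=3072/1277] → run E
t=11: vr[C=3 E=9734144/3985517 F=3072/1277] → run F
t=12: vr[C=3 E=9734144/3985517 F=4096/1277] → run E
t=13: vr[C=3 F=4096/1277] → run C
t=14: vr[C=4 F=4096/1277] → run F
t=15: vr[C=4 F=5120/1277] → run C
t=16: vr[C=5 F=5120/1277] → run F
t=17: vr[C=5 F=6144/1277] → run F
t=18: vr[C=5] → run C
t=19: vr[C=6] → run C
t=20: vr[C=7] → run C
t=21: (idle)
t=22: (idle)

completion order = E, F, C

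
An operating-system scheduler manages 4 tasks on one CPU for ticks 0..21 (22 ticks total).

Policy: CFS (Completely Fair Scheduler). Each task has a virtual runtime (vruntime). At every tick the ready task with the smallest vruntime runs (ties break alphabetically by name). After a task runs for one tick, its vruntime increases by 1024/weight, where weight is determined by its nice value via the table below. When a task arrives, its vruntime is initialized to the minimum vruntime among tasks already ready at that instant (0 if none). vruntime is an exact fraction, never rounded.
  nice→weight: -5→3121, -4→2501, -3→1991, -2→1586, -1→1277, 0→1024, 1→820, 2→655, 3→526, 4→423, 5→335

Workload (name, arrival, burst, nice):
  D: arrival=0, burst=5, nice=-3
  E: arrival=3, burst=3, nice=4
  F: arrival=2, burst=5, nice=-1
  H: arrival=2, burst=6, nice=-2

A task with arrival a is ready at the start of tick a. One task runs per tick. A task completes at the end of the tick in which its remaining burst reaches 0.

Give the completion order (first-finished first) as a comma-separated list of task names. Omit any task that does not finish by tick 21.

t=0: vr[D=0] → run D
t=1: vr[D=1024/1991] → run D
t=2: vr[D=2048/1991 F=2048/1991 H=2048/1991] → run D
t=3: vr[D=3072/1991 E=2048/1991 F=2048/1991 H=2048/1991] → run E
t=4: vr[D=3072/1991 E=2905088/842193 F=2048/1991 H=2048/1991] → run F
t=5: vr[D=3072/1991 E=2905088/842193 F=4654080/2542507 H=2048/1991] → run H
t=6: vr[D=3072/1991 E=2905088/842193 F=4654080/2542507 H=2643456/1578863] → run D
t=7: vr[D=4096/1991 E=2905088/842193 F=4654080/2542507 H=2643456/1578863] → run H
t=8: vr[D=4096/1991 E=2905088/842193 F=4654080/2542507 H=3662848/1578863] → run F
t=9: vr[D=4096/1991 E=2905088/842193 F=6692864/2542507 H=3662848/1578863] → run D
t=10: vr[E=2905088/842193 F=6692864/2542507 H=3662848/1578863] → run H
t=11: vr[E=2905088/842193 F=6692864/2542507 H=4682240/1578863] → run F
t=12: vr[E=2905088/842193 F=8731648/2542507 H=4682240/1578863] → run H
t=13: vr[E=2905088/842193 F=8731648/2542507 H=5701632/1578863] → run F
t=14: vr[E=2905088/842193 F=10770432/2542507 H=5701632/1578863] → run E
t=15: vr[E=4943872/842193 F=10770432/2542507 H=5701632/1578863] → run H
t=16: vr[E=4943872/842193 F=10770432/2542507 H=6721024/1578863] → run F
t=17: vr[E=4943872/842193 H=6721024/1578863] → run H
t=18: vr[E=4943872/842193] → run E
t=19: (idle)
t=20: (idle)
t=21: (idle)

completion order = D, F, H, E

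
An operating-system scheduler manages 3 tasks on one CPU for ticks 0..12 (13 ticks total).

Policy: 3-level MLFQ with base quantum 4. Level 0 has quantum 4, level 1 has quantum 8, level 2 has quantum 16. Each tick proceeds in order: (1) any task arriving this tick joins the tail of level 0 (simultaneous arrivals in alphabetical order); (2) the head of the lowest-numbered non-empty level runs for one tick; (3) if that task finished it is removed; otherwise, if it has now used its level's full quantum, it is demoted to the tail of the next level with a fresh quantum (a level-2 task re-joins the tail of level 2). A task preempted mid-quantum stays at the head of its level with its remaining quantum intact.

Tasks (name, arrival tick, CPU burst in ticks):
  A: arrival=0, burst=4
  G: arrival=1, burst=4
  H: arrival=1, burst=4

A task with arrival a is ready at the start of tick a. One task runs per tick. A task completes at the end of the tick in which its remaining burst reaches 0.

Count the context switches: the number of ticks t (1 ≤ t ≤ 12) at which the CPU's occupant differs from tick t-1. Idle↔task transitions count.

t=0: L0/L1/L2 = A/-/- → run A
t=1: L0/L1/L2 = AGH/-/- → run A
t=2: L0/L1/L2 = AGH/-/- → run A
t=3: L0/L1/L2 = AGH/-/- → run A
t=4: L0/L1/L2 = GH/-/- → run G
t=5: L0/L1/L2 = GH/-/- → run G
t=6: L0/L1/L2 = GH/-/- → run G
t=7: L0/L1/L2 = GH/-/- → run G
t=8: L0/L1/L2 = H/-/- → run H
t=9: L0/L1/L2 = H/-/- → run H
t=10: L0/L1/L2 = H/-/- → run H
t=11: L0/L1/L2 = H/-/- → run H
t=12: (idle)

context switches = 3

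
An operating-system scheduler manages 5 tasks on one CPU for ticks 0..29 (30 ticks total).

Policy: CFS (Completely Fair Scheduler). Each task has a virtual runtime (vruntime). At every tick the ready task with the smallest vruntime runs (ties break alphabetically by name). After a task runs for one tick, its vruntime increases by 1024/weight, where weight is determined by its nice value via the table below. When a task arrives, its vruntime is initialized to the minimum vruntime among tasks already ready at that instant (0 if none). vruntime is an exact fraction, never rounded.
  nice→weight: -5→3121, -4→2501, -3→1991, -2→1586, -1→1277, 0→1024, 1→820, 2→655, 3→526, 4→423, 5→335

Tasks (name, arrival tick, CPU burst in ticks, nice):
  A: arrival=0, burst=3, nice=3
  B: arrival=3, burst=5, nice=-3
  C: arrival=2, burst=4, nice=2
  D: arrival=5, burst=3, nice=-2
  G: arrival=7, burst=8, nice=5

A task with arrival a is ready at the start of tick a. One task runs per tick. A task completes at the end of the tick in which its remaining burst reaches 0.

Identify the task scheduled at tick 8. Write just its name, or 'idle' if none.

t=0: vr[A=0] → run A
t=1: vr[A=512/263] → run A
t=2: vr[A=1024/263 C=1024/263] → run A
t=3: vr[B=1024/263 C=1024/263] → run B
t=4: vr[B=2308096/523633 C=1024/263] → run C
t=5: vr[B=2308096/523633 C=940032/172265 D=2308096/523633] → run B
t=6: vr[B=2577408/523633 C=940032/172265 D=2308096/523633] → run D
t=7: vr[B=2577408/523633 C=940032/172265 D=2098420224/415240969 G=2577408/523633] → run B
t=8: vr[B=2846720/523633 C=940032/172265 D=2098420224/415240969 G=2577408/523633] → run G
t=9: vr[B=2846720/523633 C=940032/172265 D=2098420224/415240969 G=1399631872/175417055] → run D
t=10: vr[B=2846720/523633 C=940032/172265 D=2366520320/415240969 G=1399631872/175417055] → run B
t=11: vr[B=3116032/523633 C=940032/172265 D=2366520320/415240969 G=1399631872/175417055] → run C
t=12: vr[B=3116032/523633 C=1209344/172265 D=2366520320/415240969 G=1399631872/175417055] → run D
t=13: vr[B=3116032/523633 C=1209344/172265 G=1399631872/175417055] → run B
t=14: vr[C=1209344/172265 G=1399631872/175417055] → run C
t=15: vr[C=1478656/172265 G=1399631872/175417055] → run G
t=16: vr[C=1478656/172265 G=1935832064/175417055] → run C
t=17: vr[G=1935832064/175417055] → run G
t=18: vr[G=2472032256/175417055] → run G
t=19: vr[G=3008232448/175417055] → run G
t=20: vr[G=708886528/35083411] → run G
t=21: vr[G=4080632832/175417055] → run G
t=22: vr[G=4616833024/175417055] → run G
t=23: (idle)
t=24: (idle)
t=25: (idle)
t=26: (idle)
t=27: (idle)
t=28: (idle)
t=29: (idle)

running at tick 8 = G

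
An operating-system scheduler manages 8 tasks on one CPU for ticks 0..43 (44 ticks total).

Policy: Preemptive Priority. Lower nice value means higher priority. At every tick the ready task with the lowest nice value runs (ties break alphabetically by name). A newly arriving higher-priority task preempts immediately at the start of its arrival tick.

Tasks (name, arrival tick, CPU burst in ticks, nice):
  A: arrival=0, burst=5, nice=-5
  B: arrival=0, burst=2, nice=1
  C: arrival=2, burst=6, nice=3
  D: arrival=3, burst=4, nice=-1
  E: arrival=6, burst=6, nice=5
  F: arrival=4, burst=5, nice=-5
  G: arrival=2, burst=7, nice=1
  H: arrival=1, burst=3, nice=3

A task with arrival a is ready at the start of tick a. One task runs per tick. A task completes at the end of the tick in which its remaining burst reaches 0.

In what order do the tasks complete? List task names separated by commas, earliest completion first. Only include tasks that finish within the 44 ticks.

t=0: ready={A,B} → run A
t=1: ready={A,B,H} → run A
t=2: ready={A,B,C,G,H} → run A
t=3: ready={A,B,C,D,G,H} → run A
t=4: ready={A,B,C,D,F,G,H} → run A
t=5: ready={B,C,D,F,G,H} → run F
t=6: ready={B,C,D,E,F,G,H} → run F
t=7: ready={B,C,D,E,F,G,H} → run F
t=8: ready={B,C,D,E,F,G,H} → run F
t=9: ready={B,C,D,E,F,G,H} → run F
t=10: ready={B,C,D,E,G,H} → run D
t=11: ready={B,C,D,E,G,H} → run D
t=12: ready={B,C,D,E,G,H} → run D
t=13: ready={B,C,D,E,G,H} → run D
t=14: ready={B,C,E,G,H} → run B
t=15: ready={B,C,E,G,H} → run B
t=16: ready={C,E,G,H} → run G
t=17: ready={C,E,G,H} → run G
t=18: ready={C,E,G,H} → run G
t=19: ready={C,E,G,H} → run G
t=20: ready={C,E,G,H} → run G
t=21: ready={C,E,G,H} → run G
t=22: ready={C,E,G,H} → run G
t=23: ready={C,E,H} → run C
t=24: ready={C,E,H} → run C
t=25: ready={C,E,H} → run C
t=26: ready={C,E,H} → run C
t=27: ready={C,E,H} → run C
t=28: ready={C,E,H} → run C
t=29: ready={E,H} → run H
t=30: ready={E,H} → run H
t=31: ready={E,H} → run H
t=32: ready={E} → run E
t=33: ready={E} → run E
t=34: ready={E} → run E
t=35: ready={E} → run E
t=36: ready={E} → run E
t=37: ready={E} → run E
t=38: (idle)
t=39: (idle)
t=40: (idle)
t=41: (idle)
t=42: (idle)
t=43: (idle)

completion order = A, F, D, B, G, C, H, E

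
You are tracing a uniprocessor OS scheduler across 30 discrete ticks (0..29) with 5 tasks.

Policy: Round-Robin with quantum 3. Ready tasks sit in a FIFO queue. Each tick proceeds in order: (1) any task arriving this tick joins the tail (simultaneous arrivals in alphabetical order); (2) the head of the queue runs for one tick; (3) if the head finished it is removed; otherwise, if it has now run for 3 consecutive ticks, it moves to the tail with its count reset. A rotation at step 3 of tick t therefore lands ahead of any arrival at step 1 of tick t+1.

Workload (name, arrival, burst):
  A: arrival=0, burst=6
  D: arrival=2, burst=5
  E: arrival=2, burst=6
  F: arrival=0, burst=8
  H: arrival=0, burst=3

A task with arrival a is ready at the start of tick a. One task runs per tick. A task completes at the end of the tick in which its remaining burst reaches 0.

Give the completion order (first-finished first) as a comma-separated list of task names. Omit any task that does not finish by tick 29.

completion order = H, A, D, E, F

t=0: queue=[A,F,H] q_used=0 → run A
t=1: queue=[A,F,H] q_used=1 → run A
t=2: queue=[A,F,H,D,E] q_used=2 → run A
t=3: queue=[F,H,D,E,A] q_used=0 → run F
t=4: queue=[F,H,D,E,A] q_used=1 → run F
t=5: queue=[F,H,D,E,A] q_used=2 → run F
t=6: queue=[H,D,E,A,F] q_used=0 → run H
t=7: queue=[H,D,E,A,F] q_used=1 → run H
t=8: queue=[H,D,E,A,F] q_used=2 → run H
t=9: queue=[D,E,A,F] q_used=0 → run D
t=10: queue=[D,E,A,F] q_used=1 → run D
t=11: queue=[D,E,A,F] q_used=2 → run D
t=12: queue=[E,A,F,D] q_used=0 → run E
t=13: queue=[E,A,F,D] q_used=1 → run E
t=14: queue=[E,A,F,D] q_used=2 → run E
t=15: queue=[A,F,D,E] q_used=0 → run A
t=16: queue=[A,F,D,E] q_used=1 → run A
t=17: queue=[A,F,D,E] q_used=2 → run A
t=18: queue=[F,D,E] q_used=0 → run F
t=19: queue=[F,D,E] q_used=1 → run F
t=20: queue=[F,D,E] q_used=2 → run F
t=21: queue=[D,E,F] q_used=0 → run D
t=22: queue=[D,E,F] q_used=1 → run D
t=23: queue=[E,F] q_used=0 → run E
t=24: queue=[E,F] q_used=1 → run E
t=25: queue=[E,F] q_used=2 → run E
t=26: queue=[F] q_used=0 → run F
t=27: queue=[F] q_used=1 → run F
t=28: (idle)
t=29: (idle)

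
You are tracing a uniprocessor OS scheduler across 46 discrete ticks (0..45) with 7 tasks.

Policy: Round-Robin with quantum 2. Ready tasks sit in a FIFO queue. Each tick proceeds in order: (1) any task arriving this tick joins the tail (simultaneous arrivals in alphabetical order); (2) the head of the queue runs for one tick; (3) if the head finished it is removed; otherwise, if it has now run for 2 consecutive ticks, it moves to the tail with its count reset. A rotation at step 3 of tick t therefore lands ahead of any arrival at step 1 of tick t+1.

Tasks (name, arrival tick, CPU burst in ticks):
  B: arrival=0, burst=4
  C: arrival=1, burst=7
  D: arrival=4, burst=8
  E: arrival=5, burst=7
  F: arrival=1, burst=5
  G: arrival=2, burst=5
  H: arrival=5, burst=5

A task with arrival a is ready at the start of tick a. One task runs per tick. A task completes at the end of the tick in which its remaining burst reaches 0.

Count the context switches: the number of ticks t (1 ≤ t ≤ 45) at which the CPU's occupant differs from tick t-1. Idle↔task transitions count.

t=0: queue=[B] q_used=0 → run B
t=1: queue=[B,C,F] q_used=1 → run B
t=2: queue=[C,F,B,G] q_used=0 → run C
t=3: queue=[C,F,B,G] q_used=1 → run C
t=4: queue=[F,B,G,C,D] q_used=0 → run F
t=5: queue=[F,B,G,C,D,E,H] q_used=1 → run F
t=6: queue=[B,G,C,D,E,H,F] q_used=0 → run B
t=7: queue=[B,G,C,D,E,H,F] q_used=1 → run B
t=8: queue=[G,C,D,E,H,F] q_used=0 → run G
t=9: queue=[G,C,D,E,H,F] q_used=1 → run G
t=10: queue=[C,D,E,H,F,G] q_used=0 → run C
t=11: queue=[C,D,E,H,F,G] q_used=1 → run C
t=12: queue=[D,E,H,F,G,C] q_used=0 → run D
t=13: queue=[D,E,H,F,G,C] q_used=1 → run D
t=14: queue=[E,H,F,G,C,D] q_used=0 → run E
t=15: queue=[E,H,F,G,C,D] q_used=1 → run E
t=16: queue=[H,F,G,C,D,E] q_used=0 → run H
t=17: queue=[H,F,G,C,D,E] q_used=1 → run H
t=18: queue=[F,G,C,D,E,H] q_used=0 → run F
t=19: queue=[F,G,C,D,E,H] q_used=1 → run F
t=20: queue=[G,C,D,E,H,F] q_used=0 → run G
t=21: queue=[G,C,D,E,H,F] q_used=1 → run G
t=22: queue=[C,D,E,H,F,G] q_used=0 → run C
t=23: queue=[C,D,E,H,F,G] q_used=1 → run C
t=24: queue=[D,E,H,F,G,C] q_used=0 → run D
t=25: queue=[D,E,H,F,G,C] q_used=1 → run D
t=26: queue=[E,H,F,G,C,D] q_used=0 → run E
t=27: queue=[E,H,F,G,C,D] q_used=1 → run E
t=28: queue=[H,F,G,C,D,E] q_used=0 → run H
t=29: queue=[H,F,G,C,D,E] q_used=1 → run H
t=30: queue=[F,G,C,D,E,H] q_used=0 → run F
t=31: queue=[G,C,D,E,H] q_used=0 → run G
t=32: queue=[C,D,E,H] q_used=0 → run C
t=33: queue=[D,E,H] q_used=0 → run D
t=34: queue=[D,E,H] q_used=1 → run D
t=35: queue=[E,H,D] q_used=0 → run E
t=36: queue=[E,H,D] q_used=1 → run E
t=37: queue=[H,D,E] q_used=0 → run H
t=38: queue=[D,E] q_used=0 → run D
t=39: queue=[D,E] q_used=1 → run D
t=40: queue=[E] q_used=0 → run E
t=41: (idle)
t=42: (idle)
t=43: (idle)
t=44: (idle)
t=45: (idle)

context switches = 23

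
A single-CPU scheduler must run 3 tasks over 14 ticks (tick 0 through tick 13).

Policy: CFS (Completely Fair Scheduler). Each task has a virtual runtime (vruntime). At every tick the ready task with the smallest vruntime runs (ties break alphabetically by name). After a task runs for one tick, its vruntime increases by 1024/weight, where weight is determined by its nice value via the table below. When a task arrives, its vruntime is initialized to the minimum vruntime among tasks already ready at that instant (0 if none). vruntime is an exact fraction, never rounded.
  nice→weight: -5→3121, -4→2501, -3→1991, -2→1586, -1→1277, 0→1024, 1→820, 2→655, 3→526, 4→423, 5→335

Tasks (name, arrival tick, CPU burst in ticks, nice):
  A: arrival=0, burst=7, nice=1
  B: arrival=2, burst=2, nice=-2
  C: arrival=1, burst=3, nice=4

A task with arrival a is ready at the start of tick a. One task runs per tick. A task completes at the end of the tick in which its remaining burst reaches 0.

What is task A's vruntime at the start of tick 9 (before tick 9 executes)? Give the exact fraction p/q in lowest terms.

t=0: vr[A=0] → run A
t=1: vr[A=256/205 C=256/205] → run A
t=2: vr[A=512/205 B=256/205 C=256/205] → run B
t=3: vr[A=512/205 B=307968/162565 C=256/205] → run C
t=4: vr[A=512/205 B=307968/162565 C=318208/86715] → run B
t=5: vr[A=512/205 C=318208/86715] → run A
t=6: vr[A=768/205 C=318208/86715] → run C
t=7: vr[A=768/205 C=528128/86715] → run A
t=8: vr[A=1024/205 C=528128/86715] → run A
t=9: vr[A=256/41 C=528128/86715] → run C
t=10: vr[A=256/41] → run A
t=11: vr[A=1536/205] → run A
t=12: (idle)
t=13: (idle)

vruntime(A, start of tick 9) = 256/41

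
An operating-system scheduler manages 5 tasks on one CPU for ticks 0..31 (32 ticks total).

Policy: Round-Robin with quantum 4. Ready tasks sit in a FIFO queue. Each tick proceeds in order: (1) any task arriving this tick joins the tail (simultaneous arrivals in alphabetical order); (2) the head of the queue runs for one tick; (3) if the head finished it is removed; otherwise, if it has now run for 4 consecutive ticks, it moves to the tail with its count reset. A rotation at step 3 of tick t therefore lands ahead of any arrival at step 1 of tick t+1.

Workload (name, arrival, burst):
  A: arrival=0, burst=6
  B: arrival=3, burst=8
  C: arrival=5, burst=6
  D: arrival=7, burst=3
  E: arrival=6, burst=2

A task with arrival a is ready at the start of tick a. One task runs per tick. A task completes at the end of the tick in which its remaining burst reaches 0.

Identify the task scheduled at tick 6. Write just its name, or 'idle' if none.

t=0: queue=[A] q_used=0 → run A
t=1: queue=[A] q_used=1 → run A
t=2: queue=[A] q_used=2 → run A
t=3: queue=[A,B] q_used=3 → run A
t=4: queue=[B,A] q_used=0 → run B
t=5: queue=[B,A,C] q_used=1 → run B
t=6: queue=[B,A,C,E] q_used=2 → run B
t=7: queue=[B,A,C,E,D] q_used=3 → run B
t=8: queue=[A,C,E,D,B] q_used=0 → run A
t=9: queue=[A,C,E,D,B] q_used=1 → run A
t=10: queue=[C,E,D,B] q_used=0 → run C
t=11: queue=[C,E,D,B] q_used=1 → run C
t=12: queue=[C,E,D,B] q_used=2 → run C
t=13: queue=[C,E,D,B] q_used=3 → run C
t=14: queue=[E,D,B,C] q_used=0 → run E
t=15: queue=[E,D,B,C] q_used=1 → run E
t=16: queue=[D,B,C] q_used=0 → run D
t=17: queue=[D,B,C] q_used=1 → run D
t=18: queue=[D,B,C] q_used=2 → run D
t=19: queue=[B,C] q_used=0 → run B
t=20: queue=[B,C] q_used=1 → run B
t=21: queue=[B,C] q_used=2 → run B
t=22: queue=[B,C] q_used=3 → run B
t=23: queue=[C] q_used=0 → run C
t=24: queue=[C] q_used=1 → run C
t=25: (idle)
t=26: (idle)
t=27: (idle)
t=28: (idle)
t=29: (idle)
t=30: (idle)
t=31: (idle)

running at tick 6 = B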